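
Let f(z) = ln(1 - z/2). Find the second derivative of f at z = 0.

From the series, [z^2] f = -1/8; multiply by 2! = 2 to get -1/4.

-1/4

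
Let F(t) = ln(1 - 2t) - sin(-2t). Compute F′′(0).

Expand each term separately and add.
From the series, [t^2] F = -2; multiply by 2! = 2 to get -4.

-4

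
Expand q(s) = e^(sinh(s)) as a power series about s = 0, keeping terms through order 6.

37*s^6/720 + s^5/10 + 5*s^4/24 + s^3/3 + s^2/2 + s + 1

Compose series: expand the inner function first, then feed it into the outer expansion.
[s^0] = 1;  [s^1] = 1;  [s^2] = 1/2;  [s^3] = 1/3;  [s^4] = 5/24;  [s^5] = 1/10;  [s^6] = 37/720.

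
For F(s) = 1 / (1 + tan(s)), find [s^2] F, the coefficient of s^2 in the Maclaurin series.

1

Write 1/(1+u) = 1 - u + u^2 - u^3 + ... and substitute the series for u.
[s^0] = 1;  [s^1] = -1;  [s^2] = 1.
So c_2 = F′′(0)/2! = 1.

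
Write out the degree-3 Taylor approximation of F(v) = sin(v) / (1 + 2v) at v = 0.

Write out both Maclaurin series and multiply, keeping only the needed powers.
F(0) = 0
F′(0) = 1
F′′(0) = -4
F′′′(0) = 23

23*v^3/6 - 2*v^2 + v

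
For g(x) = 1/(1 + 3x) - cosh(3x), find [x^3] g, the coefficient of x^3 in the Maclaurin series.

Add the two expansions coefficient-wise.
[x^0] = 0;  [x^1] = -3;  [x^2] = 9/2;  [x^3] = -27.
So c_3 = g′′′(0)/3! = -27.

-27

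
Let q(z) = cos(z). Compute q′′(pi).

1

Differentiate repeatedly and evaluate at the center.
From the series, [(z - pi)^2] q = 1/2; multiply by 2! = 2 to get 1.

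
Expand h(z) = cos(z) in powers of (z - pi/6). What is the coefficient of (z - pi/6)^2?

[(z - pi/6)^0] = sqrt(3)/2;  [(z - pi/6)^1] = -1/2;  [(z - pi/6)^2] = -sqrt(3)/4.
So c_2 = h′′(pi/6)/2! = -sqrt(3)/4.

-sqrt(3)/4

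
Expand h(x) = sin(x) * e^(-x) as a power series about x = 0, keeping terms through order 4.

x^3/3 - x^2 + x

Expand each factor separately, then convolve coefficients.
[x^0] = 0;  [x^1] = 1;  [x^2] = -1;  [x^3] = 1/3;  [x^4] = 0.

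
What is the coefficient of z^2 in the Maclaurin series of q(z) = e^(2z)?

Use the known series and substitute for the argument.
q(0) = 1
q′(0) = 2
q′′(0) = 4
So c_2 = q′′(0)/2! = 2.

2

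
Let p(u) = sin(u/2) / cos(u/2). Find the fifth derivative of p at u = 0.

Divide the numerator series by the denominator series (power-series long division).
The coefficient of u^5 in the expansion is 1/240, so p^(5)(0) = 5! * (1/240) = 1/2.

1/2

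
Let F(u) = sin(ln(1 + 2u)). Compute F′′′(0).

8

Plug the Maclaurin series of the inner function into that of the outer and collect terms.
From the series, [u^3] F = 4/3; multiply by 3! = 6 to get 8.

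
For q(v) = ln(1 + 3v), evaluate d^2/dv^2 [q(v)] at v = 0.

The coefficient of v^2 in the expansion is -9/2, so q′′(0) = 2! * (-9/2) = -9.

-9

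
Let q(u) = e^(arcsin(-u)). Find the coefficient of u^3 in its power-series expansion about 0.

Substitute the inner expansion into the outer series and collect powers.
[u^0] = 1;  [u^1] = -1;  [u^2] = 1/2;  [u^3] = -1/3.

-1/3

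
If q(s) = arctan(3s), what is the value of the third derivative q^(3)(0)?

-54

Apply the Taylor formula c_k = f^(k)(a)/k!.
The coefficient of s^3 in the expansion is -9, so q′′′(0) = 3! * (-9) = -54.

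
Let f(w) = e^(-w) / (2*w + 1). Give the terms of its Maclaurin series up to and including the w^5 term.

-6331*w^5/120 + 211*w^4/8 - 79*w^3/6 + 13*w^2/2 - 3*w + 1

Use 1/(1 - r) = Σ r^k on the denominator, then take the Cauchy product.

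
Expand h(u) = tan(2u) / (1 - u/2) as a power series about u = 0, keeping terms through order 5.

Multiply the two series term by term and collect like powers.
h(0) = 0
h′(0) = 2
h′′(0) = 2
h′′′(0) = 19
h^(4)(0) = 38
h^(5)(0) = 607

607*u^5/120 + 19*u^4/12 + 19*u^3/6 + u^2 + 2*u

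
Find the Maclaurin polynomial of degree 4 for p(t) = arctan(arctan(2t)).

Compose series: expand the inner function first, then feed it into the outer expansion.
p(0) = 0
p′(0) = 2
p′′(0) = 0
p′′′(0) = -32
p^(4)(0) = 0

-16*t^3/3 + 2*t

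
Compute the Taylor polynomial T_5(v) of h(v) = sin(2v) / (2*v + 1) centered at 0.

Multiply the numerator's expansion by the denominator's geometric series.
h(0) = 0
h′(0) = 2
h′′(0) = -8
h′′′(0) = 40
h^(4)(0) = -320
h^(5)(0) = 3232

404*v^5/15 - 40*v^4/3 + 20*v^3/3 - 4*v^2 + 2*v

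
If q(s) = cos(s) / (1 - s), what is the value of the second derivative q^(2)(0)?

Write out both Maclaurin series and multiply, keeping only the needed powers.
The coefficient of s^2 in the expansion is 1/2, so q′′(0) = 2! * (1/2) = 1.

1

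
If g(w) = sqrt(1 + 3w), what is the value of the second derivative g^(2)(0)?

-9/4

The coefficient of w^2 in the expansion is -9/8, so g′′(0) = 2! * (-9/8) = -9/4.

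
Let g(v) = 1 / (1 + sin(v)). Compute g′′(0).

2

Write 1/(1+u) = 1 - u + u^2 - u^3 + ... and substitute the series for u.
From the series, [v^2] g = 1; multiply by 2! = 2 to get 2.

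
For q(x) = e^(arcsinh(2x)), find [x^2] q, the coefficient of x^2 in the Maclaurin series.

2

Substitute the inner expansion into the outer series and collect powers.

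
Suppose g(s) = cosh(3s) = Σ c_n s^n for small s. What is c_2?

Compute the successive derivatives at the expansion point and divide by k!.

9/2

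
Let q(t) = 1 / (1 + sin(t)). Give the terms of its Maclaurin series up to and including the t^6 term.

Use the geometric series for the reciprocal, then substitute.
[t^0] = 1;  [t^1] = -1;  [t^2] = 1;  [t^3] = -5/6;  [t^4] = 2/3;  [t^5] = -61/120;  [t^6] = 17/45.

17*t^6/45 - 61*t^5/120 + 2*t^4/3 - 5*t^3/6 + t^2 - t + 1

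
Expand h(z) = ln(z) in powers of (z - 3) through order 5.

(z - 3)^5/1215 - (z - 3)^4/324 + (z - 3)^3/81 - (z - 3)^2/18 + (z - 3)/3 + ln(3)

Compute the successive derivatives at the expansion point and divide by k!.
h(3) = ln(3)
h′(3) = 1/3
h′′(3) = -1/9
h′′′(3) = 2/27
h^(4)(3) = -2/27
h^(5)(3) = 8/81
Dividing each by k! gives the coefficients c_0, ..., c_5.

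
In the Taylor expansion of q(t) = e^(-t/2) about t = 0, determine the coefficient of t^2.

1/8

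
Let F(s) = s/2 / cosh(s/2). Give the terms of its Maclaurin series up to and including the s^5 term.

Divide the numerator series by the denominator series (power-series long division).
F(0) = 0
F′(0) = 1/2
F′′(0) = 0
F′′′(0) = -3/8
F^(4)(0) = 0
F^(5)(0) = 25/32
Dividing each by k! gives the coefficients c_0, ..., c_5.

5*s^5/768 - s^3/16 + s/2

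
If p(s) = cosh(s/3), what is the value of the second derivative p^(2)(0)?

1/9

From the series, [s^2] p = 1/18; multiply by 2! = 2 to get 1/9.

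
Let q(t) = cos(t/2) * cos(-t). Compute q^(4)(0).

41/16

Multiply the two series term by term and collect like powers.
From the series, [t^4] q = 41/384; multiply by 4! = 24 to get 41/16.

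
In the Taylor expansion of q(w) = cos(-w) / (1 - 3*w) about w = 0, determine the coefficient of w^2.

Use 1/(1 - r) = Σ r^k on the denominator, then take the Cauchy product.
q(0) = 1
q′(0) = 3
q′′(0) = 17
So c_2 = q′′(0)/2! = 17/2.

17/2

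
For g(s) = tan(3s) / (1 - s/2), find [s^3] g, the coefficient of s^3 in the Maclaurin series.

39/4

Take the Cauchy product of the two expansions.
g(0) = 0
g′(0) = 3
g′′(0) = 3
g′′′(0) = 117/2
So c_3 = g′′′(0)/3! = 39/4.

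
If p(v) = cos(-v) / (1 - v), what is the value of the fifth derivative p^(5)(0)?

65

Multiply the numerator's expansion by the denominator's geometric series.
The coefficient of v^5 in the expansion is 13/24, so p^(5)(0) = 5! * (13/24) = 65.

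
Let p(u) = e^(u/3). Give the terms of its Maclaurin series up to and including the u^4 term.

u^4/1944 + u^3/162 + u^2/18 + u/3 + 1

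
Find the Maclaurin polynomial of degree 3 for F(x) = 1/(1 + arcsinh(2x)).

Let u equal the inner series; expand the outer function in u and truncate.
[x^0] = 1;  [x^1] = -2;  [x^2] = 4;  [x^3] = -20/3.

-20*x^3/3 + 4*x^2 - 2*x + 1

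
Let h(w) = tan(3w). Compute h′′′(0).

54

The coefficient of w^3 in the expansion is 9, so h′′′(0) = 3! * (9) = 54.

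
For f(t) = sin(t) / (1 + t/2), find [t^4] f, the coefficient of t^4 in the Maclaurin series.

-1/24

Write out both Maclaurin series and multiply, keeping only the needed powers.
f(0) = 0
f′(0) = 1
f′′(0) = -1
f′′′(0) = 1/2
f^(4)(0) = -1
So c_4 = f^(4)(0)/4! = -1/24.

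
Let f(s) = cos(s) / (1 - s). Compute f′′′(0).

3

Expand each factor separately, then convolve coefficients.
From the series, [s^3] f = 1/2; multiply by 3! = 6 to get 3.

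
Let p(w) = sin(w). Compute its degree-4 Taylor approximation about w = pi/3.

p(pi/3) = sqrt(3)/2
p′(pi/3) = 1/2
p′′(pi/3) = -sqrt(3)/2
p′′′(pi/3) = -1/2
p^(4)(pi/3) = sqrt(3)/2
The Taylor polynomial is Σ p^(k)(pi/3)/k! · (w - pi/3)^k.

sqrt(3)*(w - pi/3)^4/48 - (w - pi/3)^3/12 - sqrt(3)*(w - pi/3)^2/4 + (w - pi/3)/2 + sqrt(3)/2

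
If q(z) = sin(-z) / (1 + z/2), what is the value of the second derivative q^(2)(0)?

1

Take the Cauchy product of the two expansions.
The coefficient of z^2 in the expansion is 1/2, so q′′(0) = 2! * (1/2) = 1.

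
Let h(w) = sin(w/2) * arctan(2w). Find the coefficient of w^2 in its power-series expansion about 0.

1

Expand each factor separately, then convolve coefficients.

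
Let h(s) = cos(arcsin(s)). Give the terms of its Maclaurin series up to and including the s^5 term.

-s^4/8 - s^2/2 + 1

Compose series: expand the inner function first, then feed it into the outer expansion.
[s^0] = 1;  [s^1] = 0;  [s^2] = -1/2;  [s^3] = 0;  [s^4] = -1/8;  [s^5] = 0.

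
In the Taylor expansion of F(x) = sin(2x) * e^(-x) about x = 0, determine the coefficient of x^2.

-2

Take the Cauchy product of the two expansions.
[x^0] = 0;  [x^1] = 2;  [x^2] = -2.
So c_2 = F′′(0)/2! = -2.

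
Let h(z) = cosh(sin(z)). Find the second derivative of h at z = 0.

Let u equal the inner series; expand the outer function in u and truncate.
The coefficient of z^2 in the expansion is 1/2, so h′′(0) = 2! * (1/2) = 1.

1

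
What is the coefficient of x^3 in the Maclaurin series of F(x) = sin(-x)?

1/6

F(0) = 0
F′(0) = -1
F′′(0) = 0
F′′′(0) = 1
The Taylor polynomial is Σ F^(k)(0)/k! · x^k.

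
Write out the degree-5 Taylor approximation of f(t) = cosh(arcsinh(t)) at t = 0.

Substitute the inner expansion into the outer series and collect powers.

-t^4/8 + t^2/2 + 1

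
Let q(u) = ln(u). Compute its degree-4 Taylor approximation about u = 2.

-(u - 2)^4/64 + (u - 2)^3/24 - (u - 2)^2/8 + (u - 2)/2 + ln(2)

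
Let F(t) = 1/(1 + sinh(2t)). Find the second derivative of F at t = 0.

8

Let u equal the inner series; expand the outer function in u and truncate.
The coefficient of t^2 in the expansion is 4, so F′′(0) = 2! * (4) = 8.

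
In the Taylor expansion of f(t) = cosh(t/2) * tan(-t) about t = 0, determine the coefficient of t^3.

-11/24

Multiply the two series term by term and collect like powers.
f(0) = 0
f′(0) = -1
f′′(0) = 0
f′′′(0) = -11/4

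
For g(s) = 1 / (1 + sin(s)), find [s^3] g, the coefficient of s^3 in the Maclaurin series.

-5/6

Use the geometric series for the reciprocal, then substitute.
g(0) = 1
g′(0) = -1
g′′(0) = 2
g′′′(0) = -5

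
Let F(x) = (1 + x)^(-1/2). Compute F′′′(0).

The coefficient of x^3 in the expansion is -5/16, so F′′′(0) = 3! * (-5/16) = -15/8.

-15/8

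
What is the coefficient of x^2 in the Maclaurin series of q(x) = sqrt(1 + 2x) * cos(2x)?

Write out both Maclaurin series and multiply, keeping only the needed powers.
q(0) = 1
q′(0) = 1
q′′(0) = -5
Dividing each by k! gives the coefficients c_0, ..., c_2.

-5/2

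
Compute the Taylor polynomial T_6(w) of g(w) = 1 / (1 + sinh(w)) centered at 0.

77*w^6/45 - 181*w^5/120 + 4*w^4/3 - 7*w^3/6 + w^2 - w + 1

Write 1/(1+u) = 1 - u + u^2 - u^3 + ... and substitute the series for u.
[w^0] = 1;  [w^1] = -1;  [w^2] = 1;  [w^3] = -7/6;  [w^4] = 4/3;  [w^5] = -181/120;  [w^6] = 77/45.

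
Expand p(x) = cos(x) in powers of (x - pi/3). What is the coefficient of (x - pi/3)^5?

-sqrt(3)/240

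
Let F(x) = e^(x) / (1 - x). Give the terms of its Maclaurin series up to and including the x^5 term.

Multiply the numerator's expansion by the denominator's geometric series.
[x^0] = 1;  [x^1] = 2;  [x^2] = 5/2;  [x^3] = 8/3;  [x^4] = 65/24;  [x^5] = 163/60.

163*x^5/60 + 65*x^4/24 + 8*x^3/3 + 5*x^2/2 + 2*x + 1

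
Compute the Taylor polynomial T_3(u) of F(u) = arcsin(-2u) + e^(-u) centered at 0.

Expand each term separately and add.
F(0) = 1
F′(0) = -3
F′′(0) = 1
F′′′(0) = -9

-3*u^3/2 + u^2/2 - 3*u + 1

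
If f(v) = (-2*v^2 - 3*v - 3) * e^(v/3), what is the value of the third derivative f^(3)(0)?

Multiply each power in the prefactor through the base expansion.
From the series, [v^3] f = -23/27; multiply by 3! = 6 to get -46/9.

-46/9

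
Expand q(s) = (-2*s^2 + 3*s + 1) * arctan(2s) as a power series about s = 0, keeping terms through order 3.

Distribute the polynomial across the series and collect like powers.
[s^0] = 0;  [s^1] = 2;  [s^2] = 6;  [s^3] = -20/3.

-20*s^3/3 + 6*s^2 + 2*s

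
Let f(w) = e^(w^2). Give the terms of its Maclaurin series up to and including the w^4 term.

w^4/2 + w^2 + 1

f(0) = 1
f′(0) = 0
f′′(0) = 2
f′′′(0) = 0
f^(4)(0) = 12
The Taylor polynomial is Σ f^(k)(0)/k! · w^k.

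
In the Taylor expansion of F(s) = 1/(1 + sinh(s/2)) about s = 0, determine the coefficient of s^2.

1/4

Compose series: expand the inner function first, then feed it into the outer expansion.
[s^0] = 1;  [s^1] = -1/2;  [s^2] = 1/4.
So c_2 = F′′(0)/2! = 1/4.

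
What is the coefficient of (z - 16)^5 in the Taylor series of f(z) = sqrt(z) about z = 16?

7/67108864

[(z - 16)^0] = 4;  [(z - 16)^1] = 1/8;  [(z - 16)^2] = -1/512;  [(z - 16)^3] = 1/16384;  [(z - 16)^4] = -5/2097152;  [(z - 16)^5] = 7/67108864.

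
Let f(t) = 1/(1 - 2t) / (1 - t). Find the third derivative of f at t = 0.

90

Expand each factor separately, then convolve coefficients.
The coefficient of t^3 in the expansion is 15, so f′′′(0) = 3! * (15) = 90.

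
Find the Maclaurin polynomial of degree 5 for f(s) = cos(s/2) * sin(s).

Take the Cauchy product of the two expansions.
f(0) = 0
f′(0) = 1
f′′(0) = 0
f′′′(0) = -7/4
f^(4)(0) = 0
f^(5)(0) = 61/16

61*s^5/1920 - 7*s^3/24 + s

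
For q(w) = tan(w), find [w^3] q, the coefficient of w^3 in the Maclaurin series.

Compute the successive derivatives at the expansion point and divide by k!.
q(0) = 0
q′(0) = 1
q′′(0) = 0
q′′′(0) = 2

1/3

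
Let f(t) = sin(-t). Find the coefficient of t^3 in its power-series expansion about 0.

1/6

Compute the successive derivatives at the expansion point and divide by k!.
So c_3 = f′′′(0)/3! = 1/6.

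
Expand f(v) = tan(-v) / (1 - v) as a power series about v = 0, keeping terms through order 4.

Take the Cauchy product of the two expansions.
[v^0] = 0;  [v^1] = -1;  [v^2] = -1;  [v^3] = -4/3;  [v^4] = -4/3.

-4*v^4/3 - 4*v^3/3 - v^2 - v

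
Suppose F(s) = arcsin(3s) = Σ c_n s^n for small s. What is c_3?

9/2

Differentiate repeatedly and evaluate at the center.
F(0) = 0
F′(0) = 3
F′′(0) = 0
F′′′(0) = 27
The Taylor polynomial is Σ F^(k)(0)/k! · s^k.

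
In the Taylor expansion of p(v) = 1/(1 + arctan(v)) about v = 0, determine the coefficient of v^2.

Substitute the inner expansion into the outer series and collect powers.
So c_2 = p′′(0)/2! = 1.

1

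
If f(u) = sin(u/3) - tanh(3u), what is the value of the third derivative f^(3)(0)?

1457/27

Combine the two series term by term.
The coefficient of u^3 in the expansion is 1457/162, so f′′′(0) = 3! * (1457/162) = 1457/27.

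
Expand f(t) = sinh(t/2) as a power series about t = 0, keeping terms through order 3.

t^3/48 + t/2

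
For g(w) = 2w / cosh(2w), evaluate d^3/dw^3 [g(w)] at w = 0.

Divide the numerator series by the denominator series (power-series long division).
From the series, [w^3] g = -4; multiply by 3! = 6 to get -24.

-24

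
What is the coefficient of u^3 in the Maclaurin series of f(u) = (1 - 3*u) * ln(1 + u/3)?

29/162

Shift and add copies of the series according to the polynomial's terms.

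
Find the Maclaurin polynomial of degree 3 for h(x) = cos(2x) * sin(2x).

Write out both Maclaurin series and multiply, keeping only the needed powers.
[x^0] = 0;  [x^1] = 2;  [x^2] = 0;  [x^3] = -16/3.

-16*x^3/3 + 2*x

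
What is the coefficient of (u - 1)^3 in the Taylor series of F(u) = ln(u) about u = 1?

1/3

c_3 = F′′′(1)/3! = 1/3.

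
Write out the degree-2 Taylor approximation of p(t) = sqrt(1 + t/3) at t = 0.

p(0) = 1
p′(0) = 1/6
p′′(0) = -1/36
Dividing each by k! gives the coefficients c_0, ..., c_2.

-t^2/72 + t/6 + 1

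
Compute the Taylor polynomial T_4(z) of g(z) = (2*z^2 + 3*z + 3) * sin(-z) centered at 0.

z^4/2 - 3*z^3/2 - 3*z^2 - 3*z

Multiply each power in the prefactor through the base expansion.
g(0) = 0
g′(0) = -3
g′′(0) = -6
g′′′(0) = -9
g^(4)(0) = 12
Dividing each by k! gives the coefficients c_0, ..., c_4.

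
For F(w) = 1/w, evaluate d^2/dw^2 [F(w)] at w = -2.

-1/4

Use the known series and substitute for the argument.
From the series, [(w + 2)^2] F = -1/8; multiply by 2! = 2 to get -1/4.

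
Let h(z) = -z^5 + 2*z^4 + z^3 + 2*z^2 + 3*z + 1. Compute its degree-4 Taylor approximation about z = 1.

-3*(z - 1)^4 - (z - 1)^3 + 7*(z - 1)^2 + 13*(z - 1) + 8

Compute the successive derivatives at the expansion point and divide by k!.
h(1) = 8
h′(1) = 13
h′′(1) = 14
h′′′(1) = -6
h^(4)(1) = -72
The Taylor polynomial is Σ h^(k)(1)/k! · (z - 1)^k.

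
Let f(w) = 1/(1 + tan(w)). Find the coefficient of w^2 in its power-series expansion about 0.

Substitute the inner expansion into the outer series and collect powers.
[w^0] = 1;  [w^1] = -1;  [w^2] = 1.

1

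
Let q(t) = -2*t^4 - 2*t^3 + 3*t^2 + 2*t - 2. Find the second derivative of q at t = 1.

-30

Use the known series and substitute for the argument.
The coefficient of (t - 1)^2 in the expansion is -15, so q′′(1) = 2! * (-15) = -30.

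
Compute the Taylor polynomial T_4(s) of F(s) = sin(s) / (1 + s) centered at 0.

-5*s^4/6 + 5*s^3/6 - s^2 + s

Multiply the two series term by term and collect like powers.
F(0) = 0
F′(0) = 1
F′′(0) = -2
F′′′(0) = 5
F^(4)(0) = -20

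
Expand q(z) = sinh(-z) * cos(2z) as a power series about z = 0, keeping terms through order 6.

-41*z^5/120 + 11*z^3/6 - z

Take the Cauchy product of the two expansions.
q(0) = 0
q′(0) = -1
q′′(0) = 0
q′′′(0) = 11
q^(4)(0) = 0
q^(5)(0) = -41
q^(6)(0) = 0
Dividing each by k! gives the coefficients c_0, ..., c_6.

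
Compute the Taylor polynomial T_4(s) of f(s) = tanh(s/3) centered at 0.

-s^3/81 + s/3

f(0) = 0
f′(0) = 1/3
f′′(0) = 0
f′′′(0) = -2/27
f^(4)(0) = 0
Then c_k = f^(k)(0)/k! gives each Taylor coefficient.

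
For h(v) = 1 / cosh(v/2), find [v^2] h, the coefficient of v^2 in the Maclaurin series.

Invert the denominator's series and multiply.

-1/8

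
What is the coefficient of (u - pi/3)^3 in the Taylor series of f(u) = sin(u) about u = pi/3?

-1/12

f(pi/3) = sqrt(3)/2
f′(pi/3) = 1/2
f′′(pi/3) = -sqrt(3)/2
f′′′(pi/3) = -1/2
So c_3 = f′′′(pi/3)/3! = -1/12.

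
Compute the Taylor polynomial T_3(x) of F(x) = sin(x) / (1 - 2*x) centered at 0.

23*x^3/6 + 2*x^2 + x

Use 1/(1 - r) = Σ r^k on the denominator, then take the Cauchy product.
F(0) = 0
F′(0) = 1
F′′(0) = 4
F′′′(0) = 23
The Taylor polynomial is Σ F^(k)(0)/k! · x^k.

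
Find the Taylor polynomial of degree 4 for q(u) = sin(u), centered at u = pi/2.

(u - pi/2)^4/24 - (u - pi/2)^2/2 + 1

Apply the Taylor formula c_k = f^(k)(a)/k!.
[(u - pi/2)^0] = 1;  [(u - pi/2)^1] = 0;  [(u - pi/2)^2] = -1/2;  [(u - pi/2)^3] = 0;  [(u - pi/2)^4] = 1/24.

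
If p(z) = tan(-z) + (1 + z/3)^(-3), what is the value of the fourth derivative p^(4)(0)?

Combine the two series term by term.
From the series, [z^4] p = 5/27; multiply by 4! = 24 to get 40/9.

40/9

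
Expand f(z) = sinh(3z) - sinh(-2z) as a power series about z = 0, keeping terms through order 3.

35*z^3/6 + 5*z

Add the two expansions coefficient-wise.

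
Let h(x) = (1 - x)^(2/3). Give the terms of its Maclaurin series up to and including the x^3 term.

-4*x^3/81 - x^2/9 - 2*x/3 + 1

Use the known series and substitute for the argument.
h(0) = 1
h′(0) = -2/3
h′′(0) = -2/9
h′′′(0) = -8/27
Then c_k = h^(k)(0)/k! gives each Taylor coefficient.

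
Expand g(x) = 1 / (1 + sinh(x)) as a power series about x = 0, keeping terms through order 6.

77*x^6/45 - 181*x^5/120 + 4*x^4/3 - 7*x^3/6 + x^2 - x + 1

Expand as Σ (-1)^k u^k with u equal to the inner function's series.
g(0) = 1
g′(0) = -1
g′′(0) = 2
g′′′(0) = -7
g^(4)(0) = 32
g^(5)(0) = -181
g^(6)(0) = 1232
Then c_k = g^(k)(0)/k! gives each Taylor coefficient.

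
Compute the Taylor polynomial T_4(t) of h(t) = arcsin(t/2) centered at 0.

h(0) = 0
h′(0) = 1/2
h′′(0) = 0
h′′′(0) = 1/8
h^(4)(0) = 0

t^3/48 + t/2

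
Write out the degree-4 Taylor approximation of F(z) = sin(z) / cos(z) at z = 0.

z^3/3 + z

Write the quotient as an unknown series and match coefficients against numerator = denominator · series.
F(0) = 0
F′(0) = 1
F′′(0) = 0
F′′′(0) = 2
F^(4)(0) = 0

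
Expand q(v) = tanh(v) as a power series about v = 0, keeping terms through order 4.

-v^3/3 + v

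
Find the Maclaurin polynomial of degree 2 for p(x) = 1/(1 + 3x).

9*x^2 - 3*x + 1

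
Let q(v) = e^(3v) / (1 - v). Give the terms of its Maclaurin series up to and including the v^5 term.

92*v^5/5 + 131*v^4/8 + 13*v^3 + 17*v^2/2 + 4*v + 1

Take the Cauchy product of the two expansions.
q(0) = 1
q′(0) = 4
q′′(0) = 17
q′′′(0) = 78
q^(4)(0) = 393
q^(5)(0) = 2208
Dividing each by k! gives the coefficients c_0, ..., c_5.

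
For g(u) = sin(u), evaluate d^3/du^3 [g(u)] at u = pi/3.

Apply the Taylor formula c_k = f^(k)(a)/k!.
The coefficient of (u - pi/3)^3 in the expansion is -1/12, so g′′′(pi/3) = 3! * (-1/12) = -1/2.

-1/2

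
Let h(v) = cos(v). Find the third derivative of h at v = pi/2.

1

The coefficient of (v - pi/2)^3 in the expansion is 1/6, so h′′′(pi/2) = 3! * (1/6) = 1.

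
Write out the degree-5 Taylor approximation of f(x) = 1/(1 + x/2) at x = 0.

f(0) = 1
f′(0) = -1/2
f′′(0) = 1/2
f′′′(0) = -3/4
f^(4)(0) = 3/2
f^(5)(0) = -15/4

-x^5/32 + x^4/16 - x^3/8 + x^2/4 - x/2 + 1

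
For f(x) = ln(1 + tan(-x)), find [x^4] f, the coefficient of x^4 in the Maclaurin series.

-7/12

Compose series: expand the inner function first, then feed it into the outer expansion.
f(0) = 0
f′(0) = -1
f′′(0) = -1
f′′′(0) = -4
f^(4)(0) = -14
So c_4 = f^(4)(0)/4! = -7/12.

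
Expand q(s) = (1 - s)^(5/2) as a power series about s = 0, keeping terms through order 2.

15*s^2/8 - 5*s/2 + 1

q(0) = 1
q′(0) = -5/2
q′′(0) = 15/4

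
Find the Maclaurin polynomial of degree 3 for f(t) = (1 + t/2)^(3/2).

-t^3/128 + 3*t^2/32 + 3*t/4 + 1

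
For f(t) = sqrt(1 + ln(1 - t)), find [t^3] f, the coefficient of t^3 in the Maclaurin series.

Substitute the inner expansion into the outer series and collect powers.
[t^0] = 1;  [t^1] = -1/2;  [t^2] = -3/8;  [t^3] = -17/48.

-17/48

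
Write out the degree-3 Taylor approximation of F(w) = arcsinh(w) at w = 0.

Differentiate repeatedly and evaluate at the center.
[w^0] = 0;  [w^1] = 1;  [w^2] = 0;  [w^3] = -1/6.

-w^3/6 + w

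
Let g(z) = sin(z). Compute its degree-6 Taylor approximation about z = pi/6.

g(pi/6) = 1/2
g′(pi/6) = sqrt(3)/2
g′′(pi/6) = -1/2
g′′′(pi/6) = -sqrt(3)/2
g^(4)(pi/6) = 1/2
g^(5)(pi/6) = sqrt(3)/2
g^(6)(pi/6) = -1/2
The Taylor polynomial is Σ g^(k)(pi/6)/k! · (z - pi/6)^k.

-(z - pi/6)^6/1440 + sqrt(3)*(z - pi/6)^5/240 + (z - pi/6)^4/48 - sqrt(3)*(z - pi/6)^3/12 - (z - pi/6)^2/4 + sqrt(3)*(z - pi/6)/2 + 1/2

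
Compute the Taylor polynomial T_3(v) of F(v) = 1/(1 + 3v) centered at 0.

-27*v^3 + 9*v^2 - 3*v + 1

Use the known series and substitute for the argument.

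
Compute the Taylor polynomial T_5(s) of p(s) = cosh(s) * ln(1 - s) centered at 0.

-49*s^5/120 - s^4/2 - 5*s^3/6 - s^2/2 - s

Write out both Maclaurin series and multiply, keeping only the needed powers.
p(0) = 0
p′(0) = -1
p′′(0) = -1
p′′′(0) = -5
p^(4)(0) = -12
p^(5)(0) = -49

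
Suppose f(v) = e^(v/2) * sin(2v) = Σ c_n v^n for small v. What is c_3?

Expand each factor separately, then convolve coefficients.
f(0) = 0
f′(0) = 2
f′′(0) = 2
f′′′(0) = -13/2
So c_3 = f′′′(0)/3! = -13/12.

-13/12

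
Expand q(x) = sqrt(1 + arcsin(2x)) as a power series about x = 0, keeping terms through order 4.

-31*x^4/24 + 7*x^3/6 - x^2/2 + x + 1

Plug the Maclaurin series of the inner function into that of the outer and collect terms.
q(0) = 1
q′(0) = 1
q′′(0) = -1
q′′′(0) = 7
q^(4)(0) = -31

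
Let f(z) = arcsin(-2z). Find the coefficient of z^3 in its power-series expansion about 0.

-4/3

Use the known series and substitute for the argument.
[z^0] = 0;  [z^1] = -2;  [z^2] = 0;  [z^3] = -4/3.
So c_3 = f′′′(0)/3! = -4/3.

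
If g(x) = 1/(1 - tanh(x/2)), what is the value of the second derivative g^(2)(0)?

Substitute the inner expansion into the outer series and collect powers.
The coefficient of x^2 in the expansion is 1/4, so g′′(0) = 2! * (1/4) = 1/2.

1/2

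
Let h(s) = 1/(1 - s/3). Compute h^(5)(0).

40/81

From the series, [s^5] h = 1/243; multiply by 5! = 120 to get 40/81.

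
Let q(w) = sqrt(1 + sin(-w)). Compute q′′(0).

-1/4

Substitute the inner expansion into the outer series and collect powers.
The coefficient of w^2 in the expansion is -1/8, so q′′(0) = 2! * (-1/8) = -1/4.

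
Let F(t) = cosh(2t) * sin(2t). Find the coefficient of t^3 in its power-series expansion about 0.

8/3

Multiply the two series term by term and collect like powers.
F(0) = 0
F′(0) = 2
F′′(0) = 0
F′′′(0) = 16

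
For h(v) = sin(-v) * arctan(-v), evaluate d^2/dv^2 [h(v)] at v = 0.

2

Write out both Maclaurin series and multiply, keeping only the needed powers.
The coefficient of v^2 in the expansion is 1, so h′′(0) = 2! * (1) = 2.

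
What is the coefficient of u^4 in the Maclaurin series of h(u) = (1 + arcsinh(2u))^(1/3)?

-16/243

Plug the Maclaurin series of the inner function into that of the outer and collect terms.
h(0) = 1
h′(0) = 2/3
h′′(0) = -8/9
h′′′(0) = 8/27
h^(4)(0) = -128/81
So c_4 = h^(4)(0)/4! = -16/243.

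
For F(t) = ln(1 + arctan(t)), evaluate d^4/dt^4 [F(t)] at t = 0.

Plug the Maclaurin series of the inner function into that of the outer and collect terms.
The coefficient of t^4 in the expansion is 1/12, so F^(4)(0) = 4! * (1/12) = 2.

2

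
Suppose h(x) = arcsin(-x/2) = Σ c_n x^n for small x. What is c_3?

Compute the successive derivatives at the expansion point and divide by k!.
h(0) = 0
h′(0) = -1/2
h′′(0) = 0
h′′′(0) = -1/8
Dividing each by k! gives the coefficients c_0, ..., c_3.

-1/48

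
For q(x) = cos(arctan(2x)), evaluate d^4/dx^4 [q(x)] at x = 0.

144

Substitute the inner expansion into the outer series and collect powers.
The coefficient of x^4 in the expansion is 6, so q^(4)(0) = 4! * (6) = 144.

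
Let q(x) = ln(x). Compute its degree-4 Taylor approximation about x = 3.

-(x - 3)^4/324 + (x - 3)^3/81 - (x - 3)^2/18 + (x - 3)/3 + ln(3)

q(3) = ln(3)
q′(3) = 1/3
q′′(3) = -1/9
q′′′(3) = 2/27
q^(4)(3) = -2/27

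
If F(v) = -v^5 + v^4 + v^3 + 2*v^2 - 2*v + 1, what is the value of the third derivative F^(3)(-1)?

-78

From the series, [(v + 1)^3] F = -13; multiply by 3! = 6 to get -78.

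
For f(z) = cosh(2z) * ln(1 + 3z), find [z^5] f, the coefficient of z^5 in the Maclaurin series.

Multiply the two series term by term and collect like powers.
f(0) = 0
f′(0) = 3
f′′(0) = -9
f′′′(0) = 90
f^(4)(0) = -702
f^(5)(0) = 8232
So c_5 = f^(5)(0)/5! = 343/5.

343/5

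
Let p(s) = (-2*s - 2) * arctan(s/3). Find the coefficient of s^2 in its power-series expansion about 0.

Shift and add copies of the series according to the polynomial's terms.
p(0) = 0
p′(0) = -2/3
p′′(0) = -4/3
Dividing each by k! gives the coefficients c_0, ..., c_2.

-2/3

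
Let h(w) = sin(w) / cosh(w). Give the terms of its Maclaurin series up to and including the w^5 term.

Write the quotient as an unknown series and match coefficients against numerator = denominator · series.

3*w^5/10 - 2*w^3/3 + w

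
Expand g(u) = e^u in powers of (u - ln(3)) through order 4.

g(ln(3)) = 3
g′(ln(3)) = 3
g′′(ln(3)) = 3
g′′′(ln(3)) = 3
g^(4)(ln(3)) = 3
Dividing each by k! gives the coefficients c_0, ..., c_4.

(u - ln(3))^4/8 + (u - ln(3))^3/2 + 3*(u - ln(3))^2/2 + 3*(u - ln(3)) + 3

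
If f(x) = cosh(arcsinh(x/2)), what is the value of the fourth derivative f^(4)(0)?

Let u equal the inner series; expand the outer function in u and truncate.
The coefficient of x^4 in the expansion is -1/128, so f^(4)(0) = 4! * (-1/128) = -3/16.

-3/16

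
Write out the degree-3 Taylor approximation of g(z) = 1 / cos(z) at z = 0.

Write the quotient as an unknown series and match coefficients against numerator = denominator · series.
g(0) = 1
g′(0) = 0
g′′(0) = 1
g′′′(0) = 0

z^2/2 + 1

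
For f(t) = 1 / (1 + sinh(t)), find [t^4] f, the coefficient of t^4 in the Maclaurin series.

4/3

Use the geometric series for the reciprocal, then substitute.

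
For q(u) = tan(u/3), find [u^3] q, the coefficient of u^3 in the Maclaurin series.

1/81

q(0) = 0
q′(0) = 1/3
q′′(0) = 0
q′′′(0) = 2/27
Dividing each by k! gives the coefficients c_0, ..., c_3.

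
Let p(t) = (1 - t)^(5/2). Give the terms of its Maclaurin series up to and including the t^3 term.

Differentiate repeatedly and evaluate at the center.
[t^0] = 1;  [t^1] = -5/2;  [t^2] = 15/8;  [t^3] = -5/16.

-5*t^3/16 + 15*t^2/8 - 5*t/2 + 1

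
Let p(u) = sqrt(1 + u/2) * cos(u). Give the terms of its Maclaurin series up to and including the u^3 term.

Multiply the two series term by term and collect like powers.

-15*u^3/128 - 17*u^2/32 + u/4 + 1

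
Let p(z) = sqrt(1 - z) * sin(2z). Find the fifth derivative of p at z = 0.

Write out both Maclaurin series and multiply, keeping only the needed powers.
From the series, [z^5] p = 341/960; multiply by 5! = 120 to get 341/8.

341/8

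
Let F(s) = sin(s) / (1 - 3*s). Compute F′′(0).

6

Expand 1/(denominator) as a geometric series and multiply by the numerator's series.
The coefficient of s^2 in the expansion is 3, so F′′(0) = 2! * (3) = 6.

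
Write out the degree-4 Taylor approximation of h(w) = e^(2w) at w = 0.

2*w^4/3 + 4*w^3/3 + 2*w^2 + 2*w + 1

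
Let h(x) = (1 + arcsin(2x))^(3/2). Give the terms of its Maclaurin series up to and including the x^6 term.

1369*x^6/240 + 89*x^5/40 + 19*x^4/8 + 3*x^3/2 + 3*x^2/2 + 3*x + 1

Compose series: expand the inner function first, then feed it into the outer expansion.
h(0) = 1
h′(0) = 3
h′′(0) = 3
h′′′(0) = 9
h^(4)(0) = 57
h^(5)(0) = 267
h^(6)(0) = 4107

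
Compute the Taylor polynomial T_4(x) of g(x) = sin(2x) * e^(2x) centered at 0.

Take the Cauchy product of the two expansions.
g(0) = 0
g′(0) = 2
g′′(0) = 8
g′′′(0) = 16
g^(4)(0) = 0

8*x^3/3 + 4*x^2 + 2*x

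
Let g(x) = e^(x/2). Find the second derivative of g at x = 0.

The coefficient of x^2 in the expansion is 1/8, so g′′(0) = 2! * (1/8) = 1/4.

1/4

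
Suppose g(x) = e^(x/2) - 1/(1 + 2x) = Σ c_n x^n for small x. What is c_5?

Combine the two series term by term.
g(0) = 0
g′(0) = 5/2
g′′(0) = -31/4
g′′′(0) = 385/8
g^(4)(0) = -6143/16
g^(5)(0) = 122881/32
So c_5 = g^(5)(0)/5! = 122881/3840.

122881/3840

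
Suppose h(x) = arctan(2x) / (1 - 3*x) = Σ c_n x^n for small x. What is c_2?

Use 1/(1 - r) = Σ r^k on the denominator, then take the Cauchy product.
h(0) = 0
h′(0) = 2
h′′(0) = 12

6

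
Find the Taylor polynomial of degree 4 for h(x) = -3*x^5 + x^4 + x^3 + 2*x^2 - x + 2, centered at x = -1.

Use the known series and substitute for the argument.
h(-1) = 8
h′(-1) = -21
h′′(-1) = 70
h′′′(-1) = -198
h^(4)(-1) = 384
The Taylor polynomial is Σ h^(k)(-1)/k! · (x + 1)^k.

16*(x + 1)^4 - 33*(x + 1)^3 + 35*(x + 1)^2 - 21*(x + 1) + 8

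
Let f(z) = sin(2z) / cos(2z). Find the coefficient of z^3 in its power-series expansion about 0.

Divide the numerator series by the denominator series (power-series long division).
f(0) = 0
f′(0) = 2
f′′(0) = 0
f′′′(0) = 16

8/3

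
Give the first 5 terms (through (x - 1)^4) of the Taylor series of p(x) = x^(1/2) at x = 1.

Apply the Taylor formula c_k = f^(k)(a)/k!.
[(x - 1)^0] = 1;  [(x - 1)^1] = 1/2;  [(x - 1)^2] = -1/8;  [(x - 1)^3] = 1/16;  [(x - 1)^4] = -5/128.

-5*(x - 1)^4/128 + (x - 1)^3/16 - (x - 1)^2/8 + (x - 1)/2 + 1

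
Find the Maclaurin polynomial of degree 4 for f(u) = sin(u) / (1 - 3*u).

Use 1/(1 - r) = Σ r^k on the denominator, then take the Cauchy product.
f(0) = 0
f′(0) = 1
f′′(0) = 6
f′′′(0) = 53
f^(4)(0) = 636
Then c_k = f^(k)(0)/k! gives each Taylor coefficient.

53*u^4/2 + 53*u^3/6 + 3*u^2 + u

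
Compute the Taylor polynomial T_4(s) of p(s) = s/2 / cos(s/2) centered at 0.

Divide the numerator series by the denominator series (power-series long division).
p(0) = 0
p′(0) = 1/2
p′′(0) = 0
p′′′(0) = 3/8
p^(4)(0) = 0
The Taylor polynomial is Σ p^(k)(0)/k! · s^k.

s^3/16 + s/2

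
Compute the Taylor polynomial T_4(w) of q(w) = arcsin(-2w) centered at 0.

q(0) = 0
q′(0) = -2
q′′(0) = 0
q′′′(0) = -8
q^(4)(0) = 0
Dividing each by k! gives the coefficients c_0, ..., c_4.

-4*w^3/3 - 2*w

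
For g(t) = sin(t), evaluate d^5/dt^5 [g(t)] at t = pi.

-1

Apply the Taylor formula c_k = f^(k)(a)/k!.
From the series, [(t - pi)^5] g = -1/120; multiply by 5! = 120 to get -1.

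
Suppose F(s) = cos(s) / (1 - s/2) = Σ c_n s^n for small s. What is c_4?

-1/48

Expand each factor separately, then convolve coefficients.
F(0) = 1
F′(0) = 1/2
F′′(0) = -1/2
F′′′(0) = -3/4
F^(4)(0) = -1/2
So c_4 = F^(4)(0)/4! = -1/48.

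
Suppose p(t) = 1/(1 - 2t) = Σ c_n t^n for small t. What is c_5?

Apply the Taylor formula c_k = f^(k)(a)/k!.
[t^0] = 1;  [t^1] = 2;  [t^2] = 4;  [t^3] = 8;  [t^4] = 16;  [t^5] = 32.
So c_5 = p^(5)(0)/5! = 32.

32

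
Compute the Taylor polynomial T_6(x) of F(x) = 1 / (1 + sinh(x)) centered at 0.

77*x^6/45 - 181*x^5/120 + 4*x^4/3 - 7*x^3/6 + x^2 - x + 1

Expand as Σ (-1)^k u^k with u equal to the inner function's series.
[x^0] = 1;  [x^1] = -1;  [x^2] = 1;  [x^3] = -7/6;  [x^4] = 4/3;  [x^5] = -181/120;  [x^6] = 77/45.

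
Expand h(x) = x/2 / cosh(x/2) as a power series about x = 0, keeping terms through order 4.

-x^3/16 + x/2

Invert the denominator's series and multiply.
[x^0] = 0;  [x^1] = 1/2;  [x^2] = 0;  [x^3] = -1/16;  [x^4] = 0.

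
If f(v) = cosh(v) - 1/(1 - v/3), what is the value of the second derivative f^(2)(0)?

7/9

Add the two expansions coefficient-wise.
The coefficient of v^2 in the expansion is 7/18, so f′′(0) = 2! * (7/18) = 7/9.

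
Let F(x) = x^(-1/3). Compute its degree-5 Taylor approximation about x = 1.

Use the known series and substitute for the argument.
F(1) = 1
F′(1) = -1/3
F′′(1) = 4/9
F′′′(1) = -28/27
F^(4)(1) = 280/81
F^(5)(1) = -3640/243
Dividing each by k! gives the coefficients c_0, ..., c_5.

-91*(x - 1)^5/729 + 35*(x - 1)^4/243 - 14*(x - 1)^3/81 + 2*(x - 1)^2/9 - (x - 1)/3 + 1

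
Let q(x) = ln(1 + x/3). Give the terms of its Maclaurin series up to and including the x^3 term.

x^3/81 - x^2/18 + x/3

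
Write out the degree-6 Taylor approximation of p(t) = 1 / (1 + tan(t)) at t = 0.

122*t^6/45 - 32*t^5/15 + 5*t^4/3 - 4*t^3/3 + t^2 - t + 1

Write 1/(1+u) = 1 - u + u^2 - u^3 + ... and substitute the series for u.
p(0) = 1
p′(0) = -1
p′′(0) = 2
p′′′(0) = -8
p^(4)(0) = 40
p^(5)(0) = -256
p^(6)(0) = 1952
The Taylor polynomial is Σ p^(k)(0)/k! · t^k.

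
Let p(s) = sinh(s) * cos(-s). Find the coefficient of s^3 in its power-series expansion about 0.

-1/3

Take the Cauchy product of the two expansions.
p(0) = 0
p′(0) = 1
p′′(0) = 0
p′′′(0) = -2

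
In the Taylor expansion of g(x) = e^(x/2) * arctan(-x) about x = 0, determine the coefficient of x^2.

Expand each factor separately, then convolve coefficients.
[x^0] = 0;  [x^1] = -1;  [x^2] = -1/2.
So c_2 = g′′(0)/2! = -1/2.

-1/2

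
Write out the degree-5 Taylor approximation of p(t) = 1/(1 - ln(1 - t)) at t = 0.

-7*t^5/60 + t^4/6 - t^3/3 + t^2/2 - t + 1

Compose series: expand the inner function first, then feed it into the outer expansion.
[t^0] = 1;  [t^1] = -1;  [t^2] = 1/2;  [t^3] = -1/3;  [t^4] = 1/6;  [t^5] = -7/60.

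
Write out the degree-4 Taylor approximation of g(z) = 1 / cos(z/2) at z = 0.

Invert the denominator's series and multiply.

5*z^4/384 + z^2/8 + 1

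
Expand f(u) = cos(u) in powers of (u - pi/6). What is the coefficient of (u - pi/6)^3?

1/12

[(u - pi/6)^0] = sqrt(3)/2;  [(u - pi/6)^1] = -1/2;  [(u - pi/6)^2] = -sqrt(3)/4;  [(u - pi/6)^3] = 1/12.
So c_3 = f′′′(pi/6)/3! = 1/12.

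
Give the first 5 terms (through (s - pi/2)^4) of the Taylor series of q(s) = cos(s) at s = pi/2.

(s - pi/2)^3/6 - (s - pi/2)

q(pi/2) = 0
q′(pi/2) = -1
q′′(pi/2) = 0
q′′′(pi/2) = 1
q^(4)(pi/2) = 0
Dividing each by k! gives the coefficients c_0, ..., c_4.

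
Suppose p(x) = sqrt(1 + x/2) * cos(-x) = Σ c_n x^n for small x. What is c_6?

-5281/2949120

Take the Cauchy product of the two expansions.
p(0) = 1
p′(0) = 1/4
p′′(0) = -17/16
p′′′(0) = -45/64
p^(4)(0) = 337/256
p^(5)(0) = 905/1024
p^(6)(0) = -5281/4096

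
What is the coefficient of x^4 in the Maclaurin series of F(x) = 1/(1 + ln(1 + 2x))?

176/3

Substitute the inner expansion into the outer series and collect powers.
F(0) = 1
F′(0) = -2
F′′(0) = 12
F′′′(0) = -112
F^(4)(0) = 1408
Then c_k = F^(k)(0)/k! gives each Taylor coefficient.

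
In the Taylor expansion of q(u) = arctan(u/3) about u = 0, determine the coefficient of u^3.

-1/81

Use the known series and substitute for the argument.
So c_3 = q′′′(0)/3! = -1/81.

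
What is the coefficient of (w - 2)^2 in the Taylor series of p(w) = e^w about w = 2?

p(2) = e^(2)
p′(2) = e^(2)
p′′(2) = e^(2)
Then c_k = p^(k)(2)/k! gives each Taylor coefficient.

e^(2)/2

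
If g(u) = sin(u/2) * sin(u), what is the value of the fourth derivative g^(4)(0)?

Multiply the two series term by term and collect like powers.
From the series, [u^4] g = -5/48; multiply by 4! = 24 to get -5/2.

-5/2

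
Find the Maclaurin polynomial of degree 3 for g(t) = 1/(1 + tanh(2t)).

-16*t^3/3 + 4*t^2 - 2*t + 1

Let u equal the inner series; expand the outer function in u and truncate.
g(0) = 1
g′(0) = -2
g′′(0) = 8
g′′′(0) = -32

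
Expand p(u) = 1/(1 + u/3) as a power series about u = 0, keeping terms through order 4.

Use the known series and substitute for the argument.

u^4/81 - u^3/27 + u^2/9 - u/3 + 1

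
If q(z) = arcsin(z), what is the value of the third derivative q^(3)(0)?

1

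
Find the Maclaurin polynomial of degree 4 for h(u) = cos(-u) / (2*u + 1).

Multiply the numerator's expansion by the denominator's geometric series.

337*u^4/24 - 7*u^3 + 7*u^2/2 - 2*u + 1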